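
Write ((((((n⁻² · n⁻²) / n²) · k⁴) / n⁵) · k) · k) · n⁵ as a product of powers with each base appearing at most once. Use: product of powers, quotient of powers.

k⁶·n⁻⁶

((((((n⁻² · n⁻²) / n²) · k⁴) / n⁵) · k) · k) · n⁵
= (((((n⁻⁴ / n²) · k⁴) / n⁵) · k) · k) · n⁵    [product of powers]
= ((((n⁻⁶ · k⁴) / n⁵) · k) · k) · n⁵    [quotient of powers]
= k⁶·n⁻⁶    [quotient of powers; product of powers]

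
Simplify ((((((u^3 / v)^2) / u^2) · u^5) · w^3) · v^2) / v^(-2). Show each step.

((((((u^3 / v)^2) / u^2) · u^5) · w^3) · v^2) / v^(-2)
= (((((((u^3)^2) / (v^2)) / u^2) · u^5) · w^3) · v^2) / v^(-2)    [power of a quotient]
= (((((u^6 / (v^2)) / u^2) · u^5) · w^3) · v^2) / v^(-2)    [power of a power]
= u^9·v^2·w^3    [quotient of powers; product of powers]

u^9·v^2·w^3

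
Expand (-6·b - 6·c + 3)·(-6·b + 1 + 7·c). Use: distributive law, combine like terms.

(-6·b - 6·c + 3)·(-6·b + 1 + 7·c)
= 36·b^2 - 6·b - 42·b·c + 36·b·c - 6·c - 42·c^2 - 18·b + 3 + 21·c    [distributive law]
= 36·b^2 - 24·b - 6·b·c + 15·c - 42·c^2 + 3    [combine like terms]

36·b^2 - 24·b - 6·b·c + 15·c - 42·c^2 + 3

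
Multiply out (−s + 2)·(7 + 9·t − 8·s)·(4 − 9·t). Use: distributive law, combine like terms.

(−s + 2)·(7 + 9·t − 8·s)·(4 − 9·t)
= (−7·s − 9·s·t + 8·s^2 + 14 + 18·t − 16·s)·(4 − 9·t)    [distributive law]
= (−23·s − 9·s·t + 8·s^2 + 14 + 18·t)·(4 − 9·t)    [combine like terms]
= −92·s + 207·s·t − 36·s·t + 81·s·t^2 + 32·s^2 − 72·s^2·t + 56 − 126·t + 72·t − 162·t^2    [distributive law]
= −92·s + 171·s·t + 81·s·t^2 + 32·s^2 − 72·s^2·t + 56 − 54·t − 162·t^2    [combine like terms]

−92·s + 171·s·t + 81·s·t^2 + 32·s^2 − 72·s^2·t + 56 − 54·t − 162·t^2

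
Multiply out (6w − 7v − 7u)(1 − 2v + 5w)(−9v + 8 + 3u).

−430vw + 48w − 262uw + 423v^2w + 174uvw − 270vw^2 + 240w^2 + 90uw^2 + 175v^2 − 56v + 154uv − 126v^3 − 84uv^2 − 56u − 21u^2 + 42u^2v − 105u^2w

(6w − 7v − 7u)(1 − 2v + 5w)(−9v + 8 + 3u)
= (6w − 12vw + 30w^2 − 7v + 14v^2 − 35vw − 7u + 14uv − 35uw)(−9v + 8 + 3u)    [distributive law]
= (6w − 47vw + 30w^2 − 7v + 14v^2 − 7u + 14uv − 35uw)(−9v + 8 + 3u)    [combine like terms]
= −54vw + 48w + 18uw + 423v^2w − 376vw − 141uvw − 270vw^2 + 240w^2 + 90uw^2 + 63v^2 − 56v − 21uv − 126v^3 + 112v^2 + 42uv^2 + 63uv − 56u − 21u^2 − 126uv^2 + 112uv + 42u^2v + 315uvw − 280uw − 105u^2w    [distributive law]
= −430vw + 48w − 262uw + 423v^2w + 174uvw − 270vw^2 + 240w^2 + 90uw^2 + 175v^2 − 56v + 154uv − 126v^3 − 84uv^2 − 56u − 21u^2 + 42u^2v − 105u^2w    [combine like terms]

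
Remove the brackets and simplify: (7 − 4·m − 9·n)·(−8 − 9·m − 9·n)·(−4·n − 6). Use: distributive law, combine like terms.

170·n + 336 − 578·m·n + 186·m − 522·n^2 − 144·m^2·n − 216·m^2 − 468·m·n^2 − 324·n^3

(7 − 4·m − 9·n)·(−8 − 9·m − 9·n)·(−4·n − 6)
= (−56 − 63·m − 63·n + 32·m + 36·m^2 + 36·m·n + 72·n + 81·m·n + 81·n^2)·(−4·n − 6)    [distributive law]
= (−56 − 31·m + 9·n + 36·m^2 + 117·m·n + 81·n^2)·(−4·n − 6)    [combine like terms]
= 224·n + 336 + 124·m·n + 186·m − 36·n^2 − 54·n − 144·m^2·n − 216·m^2 − 468·m·n^2 − 702·m·n − 324·n^3 − 486·n^2    [distributive law]
= 170·n + 336 − 578·m·n + 186·m − 522·n^2 − 144·m^2·n − 216·m^2 − 468·m·n^2 − 324·n^3    [combine like terms]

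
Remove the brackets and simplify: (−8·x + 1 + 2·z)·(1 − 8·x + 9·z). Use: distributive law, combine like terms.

−16·x + 64·x^2 − 88·x·z + 1 + 11·z + 18·z^2

(−8·x + 1 + 2·z)·(1 − 8·x + 9·z)
= −8·x + 64·x^2 − 72·x·z + 1 − 8·x + 9·z + 2·z − 16·x·z + 18·z^2    [distributive law]
= −16·x + 64·x^2 − 88·x·z + 1 + 11·z + 18·z^2    [combine like terms]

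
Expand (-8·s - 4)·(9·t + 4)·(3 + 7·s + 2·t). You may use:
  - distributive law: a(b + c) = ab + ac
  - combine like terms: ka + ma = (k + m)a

(-8·s - 4)·(9·t + 4)·(3 + 7·s + 2·t)
= (-72·s·t - 32·s - 36·t - 16)·(3 + 7·s + 2·t)    [distributive law]
= -216·s·t - 504·s^2·t - 144·s·t^2 - 96·s - 224·s^2 - 64·s·t - 108·t - 252·s·t - 72·t^2 - 48 - 112·s - 32·t    [distributive law]
= -532·s·t - 504·s^2·t - 144·s·t^2 - 208·s - 224·s^2 - 140·t - 72·t^2 - 48    [combine like terms]

-532·s·t - 504·s^2·t - 144·s·t^2 - 208·s - 224·s^2 - 140·t - 72·t^2 - 48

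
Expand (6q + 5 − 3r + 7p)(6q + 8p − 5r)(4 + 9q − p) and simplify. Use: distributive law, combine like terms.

414q^2 + 324q^3 + 774pq^2 + 690pq + 414p^2q − 417qr − 432q^2r − 483pqr + 120q + 160p + 184p^2 − 100r − 211pr + 59p^2r + 60r^2 + 135qr^2 − 15pr^2 − 56p^3

(6q + 5 − 3r + 7p)(6q + 8p − 5r)(4 + 9q − p)
= (36q^2 + 48pq − 30qr + 30q + 40p − 25r − 18qr − 24pr + 15r^2 + 42pq + 56p^2 − 35pr)(4 + 9q − p)    [distributive law]
= (36q^2 + 90pq − 48qr + 30q + 40p − 25r − 59pr + 15r^2 + 56p^2)(4 + 9q − p)    [combine like terms]
= 144q^2 + 324q^3 − 36pq^2 + 360pq + 810pq^2 − 90p^2q − 192qr − 432q^2r + 48pqr + 120q + 270q^2 − 30pq + 160p + 360pq − 40p^2 − 100r − 225qr + 25pr − 236pr − 531pqr + 59p^2r + 60r^2 + 135qr^2 − 15pr^2 + 224p^2 + 504p^2q − 56p^3    [distributive law]
= 414q^2 + 324q^3 + 774pq^2 + 690pq + 414p^2q − 417qr − 432q^2r − 483pqr + 120q + 160p + 184p^2 − 100r − 211pr + 59p^2r + 60r^2 + 135qr^2 − 15pr^2 − 56p^3    [combine like terms]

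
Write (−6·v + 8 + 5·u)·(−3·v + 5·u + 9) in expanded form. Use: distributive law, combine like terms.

18·v^2 − 45·u·v − 78·v + 85·u + 72 + 25·u^2

(−6·v + 8 + 5·u)·(−3·v + 5·u + 9)
= 18·v^2 − 30·u·v − 54·v − 24·v + 40·u + 72 − 15·u·v + 25·u^2 + 45·u    [distributive law]
= 18·v^2 − 45·u·v − 78·v + 85·u + 72 + 25·u^2    [combine like terms]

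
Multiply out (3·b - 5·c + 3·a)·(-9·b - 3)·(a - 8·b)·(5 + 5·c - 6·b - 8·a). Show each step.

(3·b - 5·c + 3·a)·(-9·b - 3)·(a - 8·b)·(5 + 5·c - 6·b - 8·a)
= (-27·b^2 - 9·b + 45·b·c + 15·c - 27·a·b - 9·a)·(a - 8·b)·(5 + 5·c - 6·b - 8·a)    [distributive law]
= (-27·a·b^2 + 216·b^3 - 9·a·b + 72·b^2 + 45·a·b·c - 360·b^2·c + 15·a·c - 120·b·c - 27·a^2·b + 216·a·b^2 - 9·a^2 + 72·a·b)·(5 + 5·c - 6·b - 8·a)    [distributive law]
= (189·a·b^2 + 216·b^3 + 63·a·b + 72·b^2 + 45·a·b·c - 360·b^2·c + 15·a·c - 120·b·c - 27·a^2·b - 9·a^2)·(5 + 5·c - 6·b - 8·a)    [combine like terms]
= 945·a·b^2 + 945·a·b^2·c - 1134·a·b^3 - 1512·a^2·b^2 + 1080·b^3 + 1080·b^3·c - 1296·b^4 - 1728·a·b^3 + 315·a·b + 315·a·b·c - 378·a·b^2 - 504·a^2·b + 360·b^2 + 360·b^2·c - 432·b^3 - 576·a·b^2 + 225·a·b·c + 225·a·b·c^2 - 270·a·b^2·c - 360·a^2·b·c - 1800·b^2·c - 1800·b^2·c^2 + 2160·b^3·c + 2880·a·b^2·c + 75·a·c + 75·a·c^2 - 90·a·b·c - 120·a^2·c - 600·b·c - 600·b·c^2 + 720·b^2·c + 960·a·b·c - 135·a^2·b - 135·a^2·b·c + 162·a^2·b^2 + 216·a^3·b - 45·a^2 - 45·a^2·c + 54·a^2·b + 72·a^3    [distributive law]
= -9·a·b^2 + 3555·a·b^2·c - 2862·a·b^3 - 1350·a^2·b^2 + 648·b^3 + 3240·b^3·c - 1296·b^4 + 315·a·b + 1410·a·b·c - 585·a^2·b + 360·b^2 - 720·b^2·c + 225·a·b·c^2 - 495·a^2·b·c - 1800·b^2·c^2 + 75·a·c + 75·a·c^2 - 165·a^2·c - 600·b·c - 600·b·c^2 + 216·a^3·b - 45·a^2 + 72·a^3    [combine like terms]

-9·a·b^2 + 3555·a·b^2·c - 2862·a·b^3 - 1350·a^2·b^2 + 648·b^3 + 3240·b^3·c - 1296·b^4 + 315·a·b + 1410·a·b·c - 585·a^2·b + 360·b^2 - 720·b^2·c + 225·a·b·c^2 - 495·a^2·b·c - 1800·b^2·c^2 + 75·a·c + 75·a·c^2 - 165·a^2·c - 600·b·c - 600·b·c^2 + 216·a^3·b - 45·a^2 + 72·a^3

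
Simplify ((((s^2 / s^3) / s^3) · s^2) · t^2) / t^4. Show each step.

s^(-2)t^(-2)

((((s^2 / s^3) / s^3) · s^2) · t^2) / t^4
= (((s^(-1) / s^3) · s^2) · t^2) / t^4    [quotient of powers]
= ((s^(-4) · s^2) · t^2) / t^4    [quotient of powers]
= (s^(-2) · t^2) / t^4    [product of powers]
= s^(-2)t^(-2)    [quotient of powers]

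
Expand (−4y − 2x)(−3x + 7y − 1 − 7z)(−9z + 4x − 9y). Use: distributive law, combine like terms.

4xyz − 62x²y − 94xy² + 252y³ − 36yz − 2xy − 36y² − 252yz² + 2x²z + 24x³ − 18xz + 8x² − 126xz²

(−4y − 2x)(−3x + 7y − 1 − 7z)(−9z + 4x − 9y)
= (12xy − 28y² + 4y + 28yz + 6x² − 14xy + 2x + 14xz)(−9z + 4x − 9y)    [distributive law]
= (−2xy − 28y² + 4y + 28yz + 6x² + 2x + 14xz)(−9z + 4x − 9y)    [combine like terms]
= 18xyz − 8x²y + 18xy² + 252y²z − 112xy² + 252y³ − 36yz + 16xy − 36y² − 252yz² + 112xyz − 252y²z − 54x²z + 24x³ − 54x²y − 18xz + 8x² − 18xy − 126xz² + 56x²z − 126xyz    [distributive law]
= 4xyz − 62x²y − 94xy² + 252y³ − 36yz − 2xy − 36y² − 252yz² + 2x²z + 24x³ − 18xz + 8x² − 126xz²    [combine like terms]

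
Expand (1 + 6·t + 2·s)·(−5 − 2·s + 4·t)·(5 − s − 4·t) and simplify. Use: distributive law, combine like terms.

−25 − 55·s − 110·t − 8·s^2 + 54·s·t + 224·t^2 + 20·s^2·t − 8·s·t^2 − 96·t^3 + 4·s^3

(1 + 6·t + 2·s)·(−5 − 2·s + 4·t)·(5 − s − 4·t)
= (−5 − 2·s + 4·t − 30·t − 12·s·t + 24·t^2 − 10·s − 4·s^2 + 8·s·t)·(5 − s − 4·t)    [distributive law]
= (−5 − 12·s − 26·t − 4·s·t + 24·t^2 − 4·s^2)·(5 − s − 4·t)    [combine like terms]
= −25 + 5·s + 20·t − 60·s + 12·s^2 + 48·s·t − 130·t + 26·s·t + 104·t^2 − 20·s·t + 4·s^2·t + 16·s·t^2 + 120·t^2 − 24·s·t^2 − 96·t^3 − 20·s^2 + 4·s^3 + 16·s^2·t    [distributive law]
= −25 − 55·s − 110·t − 8·s^2 + 54·s·t + 224·t^2 + 20·s^2·t − 8·s·t^2 − 96·t^3 + 4·s^3    [combine like terms]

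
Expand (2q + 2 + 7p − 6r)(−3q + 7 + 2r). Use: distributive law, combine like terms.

(2q + 2 + 7p − 6r)(−3q + 7 + 2r)
= −6q^2 + 14q + 4qr − 6q + 14 + 4r − 21pq + 49p + 14pr + 18qr − 42r − 12r^2    [distributive law]
= −6q^2 + 8q + 22qr + 14 − 38r − 21pq + 49p + 14pr − 12r^2    [combine like terms]

−6q^2 + 8q + 22qr + 14 − 38r − 21pq + 49p + 14pr − 12r^2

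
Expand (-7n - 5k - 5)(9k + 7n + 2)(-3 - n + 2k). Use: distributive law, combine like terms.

(-7n - 5k - 5)(9k + 7n + 2)(-3 - n + 2k)
= (-63kn - 49n^2 - 14n - 45k^2 - 35kn - 10k - 45k - 35n - 10)(-3 - n + 2k)    [distributive law]
= (-98kn - 49n^2 - 49n - 45k^2 - 55k - 10)(-3 - n + 2k)    [combine like terms]
= 294kn + 98kn^2 - 196k^2n + 147n^2 + 49n^3 - 98kn^2 + 147n + 49n^2 - 98kn + 135k^2 + 45k^2n - 90k^3 + 165k + 55kn - 110k^2 + 30 + 10n - 20k    [distributive law]
= 251kn - 151k^2n + 196n^2 + 49n^3 + 157n + 25k^2 - 90k^3 + 145k + 30    [combine like terms]

251kn - 151k^2n + 196n^2 + 49n^3 + 157n + 25k^2 - 90k^3 + 145k + 30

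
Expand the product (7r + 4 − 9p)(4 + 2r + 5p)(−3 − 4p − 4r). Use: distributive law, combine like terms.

−172r − 131pr − 186r^2 − 124pr^2 − 56r^3 + 112p^2r − 48 − 16p + 199p^2 + 180p^3

(7r + 4 − 9p)(4 + 2r + 5p)(−3 − 4p − 4r)
= (28r + 14r^2 + 35pr + 16 + 8r + 20p − 36p − 18pr − 45p^2)(−3 − 4p − 4r)    [distributive law]
= (36r + 14r^2 + 17pr + 16 − 16p − 45p^2)(−3 − 4p − 4r)    [combine like terms]
= −108r − 144pr − 144r^2 − 42r^2 − 56pr^2 − 56r^3 − 51pr − 68p^2r − 68pr^2 − 48 − 64p − 64r + 48p + 64p^2 + 64pr + 135p^2 + 180p^3 + 180p^2r    [distributive law]
= −172r − 131pr − 186r^2 − 124pr^2 − 56r^3 + 112p^2r − 48 − 16p + 199p^2 + 180p^3    [combine like terms]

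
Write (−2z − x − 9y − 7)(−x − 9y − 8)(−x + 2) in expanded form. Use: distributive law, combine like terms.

−2x²z − 12xz − 18xyz + 36yz + 32z − x³ − 13x² − 18x²y − 99xy − 26x − 81xy² + 162y² + 270y + 112

(−2z − x − 9y − 7)(−x − 9y − 8)(−x + 2)
= (2xz + 18yz + 16z + x² + 9xy + 8x + 9xy + 81y² + 72y + 7x + 63y + 56)(−x + 2)    [distributive law]
= (2xz + 18yz + 16z + x² + 18xy + 15x + 81y² + 135y + 56)(−x + 2)    [combine like terms]
= −2x²z + 4xz − 18xyz + 36yz − 16xz + 32z − x³ + 2x² − 18x²y + 36xy − 15x² + 30x − 81xy² + 162y² − 135xy + 270y − 56x + 112    [distributive law]
= −2x²z − 12xz − 18xyz + 36yz + 32z − x³ − 13x² − 18x²y − 99xy − 26x − 81xy² + 162y² + 270y + 112    [combine like terms]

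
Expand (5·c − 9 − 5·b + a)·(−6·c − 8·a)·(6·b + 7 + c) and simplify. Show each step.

(5·c − 9 − 5·b + a)·(−6·c − 8·a)·(6·b + 7 + c)
= (−30·c^2 − 40·a·c + 54·c + 72·a + 30·b·c + 40·a·b − 6·a·c − 8·a^2)·(6·b + 7 + c)    [distributive law]
= (−30·c^2 − 46·a·c + 54·c + 72·a + 30·b·c + 40·a·b − 8·a^2)·(6·b + 7 + c)    [combine like terms]
= −180·b·c^2 − 210·c^2 − 30·c^3 − 276·a·b·c − 322·a·c − 46·a·c^2 + 324·b·c + 378·c + 54·c^2 + 432·a·b + 504·a + 72·a·c + 180·b^2·c + 210·b·c + 30·b·c^2 + 240·a·b^2 + 280·a·b + 40·a·b·c − 48·a^2·b − 56·a^2 − 8·a^2·c    [distributive law]
= −150·b·c^2 − 156·c^2 − 30·c^3 − 236·a·b·c − 250·a·c − 46·a·c^2 + 534·b·c + 378·c + 712·a·b + 504·a + 180·b^2·c + 240·a·b^2 − 48·a^2·b − 56·a^2 − 8·a^2·c    [combine like terms]

−150·b·c^2 − 156·c^2 − 30·c^3 − 236·a·b·c − 250·a·c − 46·a·c^2 + 534·b·c + 378·c + 712·a·b + 504·a + 180·b^2·c + 240·a·b^2 − 48·a^2·b − 56·a^2 − 8·a^2·c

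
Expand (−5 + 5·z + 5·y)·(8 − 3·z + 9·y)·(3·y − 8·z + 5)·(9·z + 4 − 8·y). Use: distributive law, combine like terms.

−4645·y·z + 1020·y + 2000·y^2 + 3295·z^2 + 580·z − 800 + 6175·y·z^2 − 2030·y^2·z − 4155·z^3 − 1140·y^3 − 3525·y·z^3 − 150·y^2·z^2 + 1080·z^4 + 3375·y^3·z − 1080·y^4

(−5 + 5·z + 5·y)·(8 − 3·z + 9·y)·(3·y − 8·z + 5)·(9·z + 4 − 8·y)
= (−40 + 15·z − 45·y + 40·z − 15·z^2 + 45·y·z + 40·y − 15·y·z + 45·y^2)·(3·y − 8·z + 5)·(9·z + 4 − 8·y)    [distributive law]
= (−40 + 55·z − 5·y − 15·z^2 + 30·y·z + 45·y^2)·(3·y − 8·z + 5)·(9·z + 4 − 8·y)    [combine like terms]
= (−120·y + 320·z − 200 + 165·y·z − 440·z^2 + 275·z − 15·y^2 + 40·y·z − 25·y − 45·y·z^2 + 120·z^3 − 75·z^2 + 90·y^2·z − 240·y·z^2 + 150·y·z + 135·y^3 − 360·y^2·z + 225·y^2)·(9·z + 4 − 8·y)    [distributive law]
= (−145·y + 595·z − 200 + 355·y·z − 515·z^2 + 210·y^2 − 285·y·z^2 + 120·z^3 − 270·y^2·z + 135·y^3)·(9·z + 4 − 8·y)    [combine like terms]
= −1305·y·z − 580·y + 1160·y^2 + 5355·z^2 + 2380·z − 4760·y·z − 1800·z − 800 + 1600·y + 3195·y·z^2 + 1420·y·z − 2840·y^2·z − 4635·z^3 − 2060·z^2 + 4120·y·z^2 + 1890·y^2·z + 840·y^2 − 1680·y^3 − 2565·y·z^3 − 1140·y·z^2 + 2280·y^2·z^2 + 1080·z^4 + 480·z^3 − 960·y·z^3 − 2430·y^2·z^2 − 1080·y^2·z + 2160·y^3·z + 1215·y^3·z + 540·y^3 − 1080·y^4    [distributive law]
= −4645·y·z + 1020·y + 2000·y^2 + 3295·z^2 + 580·z − 800 + 6175·y·z^2 − 2030·y^2·z − 4155·z^3 − 1140·y^3 − 3525·y·z^3 − 150·y^2·z^2 + 1080·z^4 + 3375·y^3·z − 1080·y^4    [combine like terms]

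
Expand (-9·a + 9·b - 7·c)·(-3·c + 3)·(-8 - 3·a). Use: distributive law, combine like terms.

-153·a·c - 81·a²·c + 216·a + 81·a² + 216·b·c + 81·a·b·c - 216·b - 81·a·b - 168·c² - 63·a·c² + 168·c

(-9·a + 9·b - 7·c)·(-3·c + 3)·(-8 - 3·a)
= (27·a·c - 27·a - 27·b·c + 27·b + 21·c² - 21·c)·(-8 - 3·a)    [distributive law]
= -216·a·c - 81·a²·c + 216·a + 81·a² + 216·b·c + 81·a·b·c - 216·b - 81·a·b - 168·c² - 63·a·c² + 168·c + 63·a·c    [distributive law]
= -153·a·c - 81·a²·c + 216·a + 81·a² + 216·b·c + 81·a·b·c - 216·b - 81·a·b - 168·c² - 63·a·c² + 168·c    [combine like terms]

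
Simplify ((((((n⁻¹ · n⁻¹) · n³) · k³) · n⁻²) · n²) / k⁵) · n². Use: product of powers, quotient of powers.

k⁻²·n³

((((((n⁻¹ · n⁻¹) · n³) · k³) · n⁻²) · n²) / k⁵) · n²
= (((((n⁻² · n³) · k³) · n⁻²) · n²) / k⁵) · n²    [product of powers]
= ((((n · k³) · n⁻²) · n²) / k⁵) · n²    [product of powers]
= k⁻²·n³    [quotient of powers; product of powers]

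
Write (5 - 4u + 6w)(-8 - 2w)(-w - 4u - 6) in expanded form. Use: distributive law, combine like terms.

388w - 32u + 240 + 130w^2 + 152uw - 128u^2 + 40uw^2 - 32u^2w + 12w^3

(5 - 4u + 6w)(-8 - 2w)(-w - 4u - 6)
= (-40 - 10w + 32u + 8uw - 48w - 12w^2)(-w - 4u - 6)    [distributive law]
= (-40 - 58w + 32u + 8uw - 12w^2)(-w - 4u - 6)    [combine like terms]
= 40w + 160u + 240 + 58w^2 + 232uw + 348w - 32uw - 128u^2 - 192u - 8uw^2 - 32u^2w - 48uw + 12w^3 + 48uw^2 + 72w^2    [distributive law]
= 388w - 32u + 240 + 130w^2 + 152uw - 128u^2 + 40uw^2 - 32u^2w + 12w^3    [combine like terms]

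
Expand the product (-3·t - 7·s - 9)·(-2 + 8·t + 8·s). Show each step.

(-3·t - 7·s - 9)·(-2 + 8·t + 8·s)
= 6·t - 24·t^2 - 24·s·t + 14·s - 56·s·t - 56·s^2 + 18 - 72·t - 72·s    [distributive law]
= -66·t - 24·t^2 - 80·s·t - 58·s - 56·s^2 + 18    [combine like terms]

-66·t - 24·t^2 - 80·s·t - 58·s - 56·s^2 + 18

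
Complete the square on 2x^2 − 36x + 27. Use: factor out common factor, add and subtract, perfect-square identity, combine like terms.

2(x − 9)^2 − 135

2x^2 − 36x + 27
= 2(x^2 − 18x) + 27    [factor out 2 from the x-terms]
= 2(x^2 − 18x + 81 − 81) + 27    [add and subtract 81 inside the bracket]
= 2(x − 9)^2 − 162 + 27    [perfect-square identity]
= 2(x − 9)^2 − 135    [combine constants]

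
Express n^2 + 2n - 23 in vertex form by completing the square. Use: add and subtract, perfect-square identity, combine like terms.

(n + 1)^2 - 24

n^2 + 2n - 23
= n^2 + 2n + 1 - 1 - 23    [add and subtract 1]
= (n + 1)^2 - 1 - 23    [perfect-square identity]
= (n + 1)^2 - 24    [combine constants]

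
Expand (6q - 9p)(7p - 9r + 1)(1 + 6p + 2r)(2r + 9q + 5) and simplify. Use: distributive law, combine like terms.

-477pqr + 702pq^2 + 309pq + 3744p^2qr + 2268p^2q^2 + 207p^2q + 978pqr^2 - 2160pq^2r - 624qr^2 - 378q^2r - 198qr - 216qr^3 - 972q^2r^2 + 54q^2 + 30q + 1566p^2r - 585p^2 - 756p^3r - 3402p^3q - 1890p^3 + 720p^2r^2 + 936pr^2 + 297pr + 324pr^3 - 45p

(6q - 9p)(7p - 9r + 1)(1 + 6p + 2r)(2r + 9q + 5)
= (42pq - 54qr + 6q - 63p^2 + 81pr - 9p)(1 + 6p + 2r)(2r + 9q + 5)    [distributive law]
= (42pq + 252p^2q + 84pqr - 54qr - 324pqr - 108qr^2 + 6q + 36pq + 12qr - 63p^2 - 378p^3 - 126p^2r + 81pr + 486p^2r + 162pr^2 - 9p - 54p^2 - 18pr)(2r + 9q + 5)    [distributive law]
= (78pq + 252p^2q - 240pqr - 42qr - 108qr^2 + 6q - 117p^2 - 378p^3 + 360p^2r + 63pr + 162pr^2 - 9p)(2r + 9q + 5)    [combine like terms]
= 156pqr + 702pq^2 + 390pq + 504p^2qr + 2268p^2q^2 + 1260p^2q - 480pqr^2 - 2160pq^2r - 1200pqr - 84qr^2 - 378q^2r - 210qr - 216qr^3 - 972q^2r^2 - 540qr^2 + 12qr + 54q^2 + 30q - 234p^2r - 1053p^2q - 585p^2 - 756p^3r - 3402p^3q - 1890p^3 + 720p^2r^2 + 3240p^2qr + 1800p^2r + 126pr^2 + 567pqr + 315pr + 324pr^3 + 1458pqr^2 + 810pr^2 - 18pr - 81pq - 45p    [distributive law]
= -477pqr + 702pq^2 + 309pq + 3744p^2qr + 2268p^2q^2 + 207p^2q + 978pqr^2 - 2160pq^2r - 624qr^2 - 378q^2r - 198qr - 216qr^3 - 972q^2r^2 + 54q^2 + 30q + 1566p^2r - 585p^2 - 756p^3r - 3402p^3q - 1890p^3 + 720p^2r^2 + 936pr^2 + 297pr + 324pr^3 - 45p    [combine like terms]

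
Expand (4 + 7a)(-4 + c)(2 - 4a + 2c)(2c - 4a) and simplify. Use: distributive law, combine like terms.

(4 + 7a)(-4 + c)(2 - 4a + 2c)(2c - 4a)
= (-16 + 4c - 28a + 7ac)(2 - 4a + 2c)(2c - 4a)    [distributive law]
= (-32 + 64a - 32c + 8c - 16ac + 8c² - 56a + 112a² - 56ac + 14ac - 28a²c + 14ac²)(2c - 4a)    [distributive law]
= (-32 + 8a - 24c - 58ac + 8c² + 112a² - 28a²c + 14ac²)(2c - 4a)    [combine like terms]
= -64c + 128a + 16ac - 32a² - 48c² + 96ac - 116ac² + 232a²c + 16c³ - 32ac² + 224a²c - 448a³ - 56a²c² + 112a³c + 28ac³ - 56a²c²    [distributive law]
= -64c + 128a + 112ac - 32a² - 48c² - 148ac² + 456a²c + 16c³ - 448a³ - 112a²c² + 112a³c + 28ac³    [combine like terms]

-64c + 128a + 112ac - 32a² - 48c² - 148ac² + 456a²c + 16c³ - 448a³ - 112a²c² + 112a³c + 28ac³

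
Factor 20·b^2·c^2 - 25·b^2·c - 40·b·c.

20·b^2·c^2 - 25·b^2·c - 40·b·c
= 5(4·b^2·c^2 - 5·b^2·c - 8·b·c)    [factor out 5]
= 5·b·c(4·b·c - 5·b - 8)    [factor out b·c]

5·b·c(4·b·c - 5·b - 8)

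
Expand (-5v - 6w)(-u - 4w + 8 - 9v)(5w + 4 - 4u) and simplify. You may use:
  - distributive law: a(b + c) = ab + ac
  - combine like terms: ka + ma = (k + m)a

(-5v - 6w)(-u - 4w + 8 - 9v)(5w + 4 - 4u)
= (5uv + 20vw - 40v + 45v^2 + 6uw + 24w^2 - 48w + 54vw)(5w + 4 - 4u)    [distributive law]
= (5uv + 74vw - 40v + 45v^2 + 6uw + 24w^2 - 48w)(5w + 4 - 4u)    [combine like terms]
= 25uvw + 20uv - 20u^2v + 370vw^2 + 296vw - 296uvw - 200vw - 160v + 160uv + 225v^2w + 180v^2 - 180uv^2 + 30uw^2 + 24uw - 24u^2w + 120w^3 + 96w^2 - 96uw^2 - 240w^2 - 192w + 192uw    [distributive law]
= -271uvw + 180uv - 20u^2v + 370vw^2 + 96vw - 160v + 225v^2w + 180v^2 - 180uv^2 - 66uw^2 + 216uw - 24u^2w + 120w^3 - 144w^2 - 192w    [combine like terms]

-271uvw + 180uv - 20u^2v + 370vw^2 + 96vw - 160v + 225v^2w + 180v^2 - 180uv^2 - 66uw^2 + 216uw - 24u^2w + 120w^3 - 144w^2 - 192w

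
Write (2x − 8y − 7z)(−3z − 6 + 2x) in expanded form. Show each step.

−20xz − 12x + 4x^2 + 24yz + 48y − 16xy + 21z^2 + 42z

(2x − 8y − 7z)(−3z − 6 + 2x)
= −6xz − 12x + 4x^2 + 24yz + 48y − 16xy + 21z^2 + 42z − 14xz    [distributive law]
= −20xz − 12x + 4x^2 + 24yz + 48y − 16xy + 21z^2 + 42z    [combine like terms]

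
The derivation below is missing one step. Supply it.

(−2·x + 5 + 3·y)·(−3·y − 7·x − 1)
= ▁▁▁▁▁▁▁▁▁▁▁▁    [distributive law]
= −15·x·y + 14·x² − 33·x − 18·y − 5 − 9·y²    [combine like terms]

After distributive law, the bracketed line is:

6·x·y + 14·x² + 2·x − 15·y − 35·x − 5 − 9·y² − 21·x·y − 3·y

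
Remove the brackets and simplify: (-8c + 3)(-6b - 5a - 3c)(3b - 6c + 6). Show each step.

144b^2c - 216bc^2 + 369bc + 120abc - 240ac^2 + 330ac - 144c^3 + 198c^2 - 54b^2 - 108b - 45ab - 90a - 54c

(-8c + 3)(-6b - 5a - 3c)(3b - 6c + 6)
= (48bc + 40ac + 24c^2 - 18b - 15a - 9c)(3b - 6c + 6)    [distributive law]
= 144b^2c - 288bc^2 + 288bc + 120abc - 240ac^2 + 240ac + 72bc^2 - 144c^3 + 144c^2 - 54b^2 + 108bc - 108b - 45ab + 90ac - 90a - 27bc + 54c^2 - 54c    [distributive law]
= 144b^2c - 216bc^2 + 369bc + 120abc - 240ac^2 + 330ac - 144c^3 + 198c^2 - 54b^2 - 108b - 45ab - 90a - 54c    [combine like terms]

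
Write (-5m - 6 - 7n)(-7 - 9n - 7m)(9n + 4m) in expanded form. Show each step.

1105mn + 308m² + 1098mn² + 691m²n + 140m³ + 378n + 168m + 927n² + 567n³

(-5m - 6 - 7n)(-7 - 9n - 7m)(9n + 4m)
= (35m + 45mn + 35m² + 42 + 54n + 42m + 49n + 63n² + 49mn)(9n + 4m)    [distributive law]
= (77m + 94mn + 35m² + 42 + 103n + 63n²)(9n + 4m)    [combine like terms]
= 693mn + 308m² + 846mn² + 376m²n + 315m²n + 140m³ + 378n + 168m + 927n² + 412mn + 567n³ + 252mn²    [distributive law]
= 1105mn + 308m² + 1098mn² + 691m²n + 140m³ + 378n + 168m + 927n² + 567n³    [combine like terms]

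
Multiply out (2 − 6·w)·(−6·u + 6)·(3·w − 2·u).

36·u·w + 24·u^2 + 36·w − 24·u + 108·u·w^2 − 72·u^2·w − 108·w^2

(2 − 6·w)·(−6·u + 6)·(3·w − 2·u)
= (−12·u + 12 + 36·u·w − 36·w)·(3·w − 2·u)    [distributive law]
= −36·u·w + 24·u^2 + 36·w − 24·u + 108·u·w^2 − 72·u^2·w − 108·w^2 + 72·u·w    [distributive law]
= 36·u·w + 24·u^2 + 36·w − 24·u + 108·u·w^2 − 72·u^2·w − 108·w^2    [combine like terms]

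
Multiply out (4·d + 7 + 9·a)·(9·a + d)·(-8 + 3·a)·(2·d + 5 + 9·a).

(4·d + 7 + 9·a)·(9·a + d)·(-8 + 3·a)·(2·d + 5 + 9·a)
= (36·a·d + 4·d^2 + 63·a + 7·d + 81·a^2 + 9·a·d)·(-8 + 3·a)·(2·d + 5 + 9·a)    [distributive law]
= (45·a·d + 4·d^2 + 63·a + 7·d + 81·a^2)·(-8 + 3·a)·(2·d + 5 + 9·a)    [combine like terms]
= (-360·a·d + 135·a^2·d - 32·d^2 + 12·a·d^2 - 504·a + 189·a^2 - 56·d + 21·a·d - 648·a^2 + 243·a^3)·(2·d + 5 + 9·a)    [distributive law]
= (-339·a·d + 135·a^2·d - 32·d^2 + 12·a·d^2 - 504·a - 459·a^2 - 56·d + 243·a^3)·(2·d + 5 + 9·a)    [combine like terms]
= -678·a·d^2 - 1695·a·d - 3051·a^2·d + 270·a^2·d^2 + 675·a^2·d + 1215·a^3·d - 64·d^3 - 160·d^2 - 288·a·d^2 + 24·a·d^3 + 60·a·d^2 + 108·a^2·d^2 - 1008·a·d - 2520·a - 4536·a^2 - 918·a^2·d - 2295·a^2 - 4131·a^3 - 112·d^2 - 280·d - 504·a·d + 486·a^3·d + 1215·a^3 + 2187·a^4    [distributive law]
= -906·a·d^2 - 3207·a·d - 3294·a^2·d + 378·a^2·d^2 + 1701·a^3·d - 64·d^3 - 272·d^2 + 24·a·d^3 - 2520·a - 6831·a^2 - 2916·a^3 - 280·d + 2187·a^4    [combine like terms]

-906·a·d^2 - 3207·a·d - 3294·a^2·d + 378·a^2·d^2 + 1701·a^3·d - 64·d^3 - 272·d^2 + 24·a·d^3 - 2520·a - 6831·a^2 - 2916·a^3 - 280·d + 2187·a^4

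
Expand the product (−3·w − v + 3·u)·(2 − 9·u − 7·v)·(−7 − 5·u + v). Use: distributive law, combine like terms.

42·w − 159·u·w − 153·v·w − 135·u^2·w − 78·u·v·w + 21·v^2·w + 14·v + 100·u·v − 51·v^2 + 33·u^2·v − 47·u·v^2 + 7·v^3 − 42·u + 159·u^2 + 135·u^3

(−3·w − v + 3·u)·(2 − 9·u − 7·v)·(−7 − 5·u + v)
= (−6·w + 27·u·w + 21·v·w − 2·v + 9·u·v + 7·v^2 + 6·u − 27·u^2 − 21·u·v)·(−7 − 5·u + v)    [distributive law]
= (−6·w + 27·u·w + 21·v·w − 2·v − 12·u·v + 7·v^2 + 6·u − 27·u^2)·(−7 − 5·u + v)    [combine like terms]
= 42·w + 30·u·w − 6·v·w − 189·u·w − 135·u^2·w + 27·u·v·w − 147·v·w − 105·u·v·w + 21·v^2·w + 14·v + 10·u·v − 2·v^2 + 84·u·v + 60·u^2·v − 12·u·v^2 − 49·v^2 − 35·u·v^2 + 7·v^3 − 42·u − 30·u^2 + 6·u·v + 189·u^2 + 135·u^3 − 27·u^2·v    [distributive law]
= 42·w − 159·u·w − 153·v·w − 135·u^2·w − 78·u·v·w + 21·v^2·w + 14·v + 100·u·v − 51·v^2 + 33·u^2·v − 47·u·v^2 + 7·v^3 − 42·u + 159·u^2 + 135·u^3    [combine like terms]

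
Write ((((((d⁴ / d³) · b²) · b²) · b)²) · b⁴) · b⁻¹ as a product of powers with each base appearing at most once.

((((((d⁴ / d³) · b²) · b²) · b)²) · b⁴) · b⁻¹
= ((((((d⁴ / d³) · b²) · b²)²) · (b²)) · b⁴) · b⁻¹    [power of a product]
= ((((((d⁴ / d³) · b²)²) · ((b²)²)) · (b²)) · b⁴) · b⁻¹    [power of a product]
= ((((((d⁴ / d³)²) · ((b²)²)) · ((b²)²)) · (b²)) · b⁴) · b⁻¹    [power of a product]
= (((((((d⁴)²) / ((d³)²)) · ((b²)²)) · ((b²)²)) · (b²)) · b⁴) · b⁻¹    [power of a quotient]
= (((((d⁸ / ((d³)²)) · ((b²)²)) · ((b²)²)) · (b²)) · b⁴) · b⁻¹    [power of a power]
= (((((d⁸ / d⁶) · ((b²)²)) · ((b²)²)) · (b²)) · b⁴) · b⁻¹    [power of a power]
= ((((d² · ((b²)²)) · ((b²)²)) · (b²)) · b⁴) · b⁻¹    [quotient of powers]
= ((((d² · b⁴) · ((b²)²)) · (b²)) · b⁴) · b⁻¹    [power of a power]
= ((((d² · b⁴) · b⁴) · (b²)) · b⁴) · b⁻¹    [power of a power]
= b¹³d²    [product of powers]

b¹³d²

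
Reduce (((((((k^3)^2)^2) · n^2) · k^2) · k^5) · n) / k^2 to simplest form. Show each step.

(((((((k^3)^2)^2) · n^2) · k^2) · k^5) · n) / k^2
= ((((((k^3)^4) · n^2) · k^2) · k^5) · n) / k^2    [power of a power]
= ((((k^12 · n^2) · k^2) · k^5) · n) / k^2    [power of a power]
= k^17n^3    [quotient of powers; product of powers]

k^17n^3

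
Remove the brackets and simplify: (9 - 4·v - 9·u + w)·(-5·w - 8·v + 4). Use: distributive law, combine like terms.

-41·w - 88·v + 36 + 12·v·w + 32·v² + 45·u·w + 72·u·v - 36·u - 5·w²

(9 - 4·v - 9·u + w)·(-5·w - 8·v + 4)
= -45·w - 72·v + 36 + 20·v·w + 32·v² - 16·v + 45·u·w + 72·u·v - 36·u - 5·w² - 8·v·w + 4·w    [distributive law]
= -41·w - 88·v + 36 + 12·v·w + 32·v² + 45·u·w + 72·u·v - 36·u - 5·w²    [combine like terms]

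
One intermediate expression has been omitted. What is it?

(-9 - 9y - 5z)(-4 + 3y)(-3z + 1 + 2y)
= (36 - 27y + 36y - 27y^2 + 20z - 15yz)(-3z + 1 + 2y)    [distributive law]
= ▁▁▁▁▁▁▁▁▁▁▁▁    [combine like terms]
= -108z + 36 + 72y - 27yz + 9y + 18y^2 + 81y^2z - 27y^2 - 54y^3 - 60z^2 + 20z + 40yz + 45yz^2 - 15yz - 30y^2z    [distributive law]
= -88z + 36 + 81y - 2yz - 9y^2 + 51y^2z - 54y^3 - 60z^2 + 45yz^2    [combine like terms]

Applying combine like terms to the line above:

(36 + 9y - 27y^2 + 20z - 15yz)(-3z + 1 + 2y)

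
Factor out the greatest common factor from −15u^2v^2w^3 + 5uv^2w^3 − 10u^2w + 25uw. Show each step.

−15u^2v^2w^3 + 5uv^2w^3 − 10u^2w + 25uw
= 5(−3u^2v^2w^3 + uv^2w^3 − 2u^2w + 5uw)    [factor out 5]
= 5uw(−3uv^2w^2 + v^2w^2 − 2u + 5)    [factor out uw]

5uw(−3uv^2w^2 + v^2w^2 − 2u + 5)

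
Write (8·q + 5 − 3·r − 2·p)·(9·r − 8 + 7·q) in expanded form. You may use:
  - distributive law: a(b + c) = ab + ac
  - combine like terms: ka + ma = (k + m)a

51·q·r − 29·q + 56·q² + 69·r − 40 − 27·r² − 18·p·r + 16·p − 14·p·q

(8·q + 5 − 3·r − 2·p)·(9·r − 8 + 7·q)
= 72·q·r − 64·q + 56·q² + 45·r − 40 + 35·q − 27·r² + 24·r − 21·q·r − 18·p·r + 16·p − 14·p·q    [distributive law]
= 51·q·r − 29·q + 56·q² + 69·r − 40 − 27·r² − 18·p·r + 16·p − 14·p·q    [combine like terms]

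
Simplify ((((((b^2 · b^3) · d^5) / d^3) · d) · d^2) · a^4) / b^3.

((((((b^2 · b^3) · d^5) / d^3) · d) · d^2) · a^4) / b^3
= (((((b^5 · d^5) / d^3) · d) · d^2) · a^4) / b^3    [product of powers]
= a^4b^2d^5    [quotient of powers; product of powers]

a^4b^2d^5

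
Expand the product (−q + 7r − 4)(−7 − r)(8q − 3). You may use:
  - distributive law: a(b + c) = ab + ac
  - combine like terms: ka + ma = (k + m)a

56q² + 203q + 8q²r − 363qr + 135r − 56qr² + 21r² − 84

(−q + 7r − 4)(−7 − r)(8q − 3)
= (7q + qr − 49r − 7r² + 28 + 4r)(8q − 3)    [distributive law]
= (7q + qr − 45r − 7r² + 28)(8q − 3)    [combine like terms]
= 56q² − 21q + 8q²r − 3qr − 360qr + 135r − 56qr² + 21r² + 224q − 84    [distributive law]
= 56q² + 203q + 8q²r − 363qr + 135r − 56qr² + 21r² − 84    [combine like terms]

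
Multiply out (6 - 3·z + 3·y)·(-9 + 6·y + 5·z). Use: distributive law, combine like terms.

(6 - 3·z + 3·y)·(-9 + 6·y + 5·z)
= -54 + 36·y + 30·z + 27·z - 18·y·z - 15·z^2 - 27·y + 18·y^2 + 15·y·z    [distributive law]
= -54 + 9·y + 57·z - 3·y·z - 15·z^2 + 18·y^2    [combine like terms]

-54 + 9·y + 57·z - 3·y·z - 15·z^2 + 18·y^2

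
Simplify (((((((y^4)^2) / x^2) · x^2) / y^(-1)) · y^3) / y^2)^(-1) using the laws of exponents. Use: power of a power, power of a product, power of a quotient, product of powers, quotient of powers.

y^(-10)

(((((((y^4)^2) / x^2) · x^2) / y^(-1)) · y^3) / y^2)^(-1)
= (((((((y^4)^2) / x^2) · x^2) / y^(-1)) · y^3)^(-1)) / ((y^2)^(-1))    [power of a quotient]
= (((((((y^4)^2) / x^2) · x^2) / y^(-1))^(-1)) · ((y^3)^(-1))) / ((y^2)^(-1))    [power of a product]
= (((((((y^4)^2) / x^2) · x^2)^(-1)) / ((y^(-1))^(-1))) · ((y^3)^(-1))) / ((y^2)^(-1))    [power of a quotient]
= (((((((y^4)^2) / x^2)^(-1)) · ((x^2)^(-1))) / ((y^(-1))^(-1))) · ((y^3)^(-1))) / ((y^2)^(-1))    [power of a product]
= (((((((y^4)^2)^(-1)) / ((x^2)^(-1))) · ((x^2)^(-1))) / ((y^(-1))^(-1))) · ((y^3)^(-1))) / ((y^2)^(-1))    [power of a quotient]
= ((((((y^4)^(-2)) / ((x^2)^(-1))) · ((x^2)^(-1))) / ((y^(-1))^(-1))) · ((y^3)^(-1))) / ((y^2)^(-1))    [power of a power]
= ((((y^(-8) / ((x^2)^(-1))) · ((x^2)^(-1))) / ((y^(-1))^(-1))) · ((y^3)^(-1))) / ((y^2)^(-1))    [power of a power]
= ((((y^(-8) / x^(-2)) · ((x^2)^(-1))) / ((y^(-1))^(-1))) · ((y^3)^(-1))) / ((y^2)^(-1))    [power of a power]
= ((((y^(-8) / x^(-2)) · x^(-2)) / ((y^(-1))^(-1))) · ((y^3)^(-1))) / ((y^2)^(-1))    [power of a power]
= ((((y^(-8) / x^(-2)) · x^(-2)) / y) · ((y^3)^(-1))) / ((y^2)^(-1))    [power of a power]
= ((((y^(-8) / x^(-2)) · x^(-2)) / y) · y^(-3)) / ((y^2)^(-1))    [power of a power]
= ((((y^(-8) / x^(-2)) · x^(-2)) / y) · y^(-3)) / y^(-2)    [power of a power]
= y^(-10)    [quotient of powers; product of powers]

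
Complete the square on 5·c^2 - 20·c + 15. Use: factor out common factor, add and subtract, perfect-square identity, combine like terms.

5(c - 2)^2 - 5

5·c^2 - 20·c + 15
= 5(c^2 - 4·c) + 15    [factor out 5 from the c-terms]
= 5(c^2 - 4·c + 4 - 4) + 15    [add and subtract 4 inside the bracket]
= 5(c - 2)^2 - 20 + 15    [perfect-square identity]
= 5(c - 2)^2 - 5    [combine constants]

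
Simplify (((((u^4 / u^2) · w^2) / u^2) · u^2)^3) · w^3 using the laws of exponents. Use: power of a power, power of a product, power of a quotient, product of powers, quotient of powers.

(((((u^4 / u^2) · w^2) / u^2) · u^2)^3) · w^3
= (((((u^4 / u^2) · w^2) / u^2)^3) · ((u^2)^3)) · w^3    [power of a product]
= (((((u^4 / u^2) · w^2)^3) / ((u^2)^3)) · ((u^2)^3)) · w^3    [power of a quotient]
= (((((u^4 / u^2)^3) · ((w^2)^3)) / ((u^2)^3)) · ((u^2)^3)) · w^3    [power of a product]
= ((((((u^4)^3) / ((u^2)^3)) · ((w^2)^3)) / ((u^2)^3)) · ((u^2)^3)) · w^3    [power of a quotient]
= ((((u^12 / ((u^2)^3)) · ((w^2)^3)) / ((u^2)^3)) · ((u^2)^3)) · w^3    [power of a power]
= ((((u^12 / u^6) · ((w^2)^3)) / ((u^2)^3)) · ((u^2)^3)) · w^3    [power of a power]
= (((u^6 · ((w^2)^3)) / ((u^2)^3)) · ((u^2)^3)) · w^3    [quotient of powers]
= (((u^6 · w^6) / ((u^2)^3)) · ((u^2)^3)) · w^3    [power of a power]
= (((u^6 · w^6) / u^6) · ((u^2)^3)) · w^3    [power of a power]
= (((u^6 · w^6) / u^6) · u^6) · w^3    [power of a power]
= u^6w^9    [quotient of powers; product of powers]

u^6w^9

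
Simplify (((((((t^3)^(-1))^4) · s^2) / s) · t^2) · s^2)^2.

(((((((t^3)^(-1))^4) · s^2) / s) · t^2) · s^2)^2
= (((((((t^3)^(-1))^4) · s^2) / s) · t^2)^2) · ((s^2)^2)    [power of a product]
= (((((((t^3)^(-1))^4) · s^2) / s)^2) · ((t^2)^2)) · ((s^2)^2)    [power of a product]
= (((((((t^3)^(-1))^4) · s^2)^2) / (s^2)) · ((t^2)^2)) · ((s^2)^2)    [power of a quotient]
= (((((((t^3)^(-1))^4)^2) · ((s^2)^2)) / (s^2)) · ((t^2)^2)) · ((s^2)^2)    [power of a product]
= ((((((t^3)^(-1))^8) · ((s^2)^2)) / (s^2)) · ((t^2)^2)) · ((s^2)^2)    [power of a power]
= (((((t^3)^(-8)) · ((s^2)^2)) / (s^2)) · ((t^2)^2)) · ((s^2)^2)    [power of a power]
= (((t^(-24) · ((s^2)^2)) / (s^2)) · ((t^2)^2)) · ((s^2)^2)    [power of a power]
= (((t^(-24) · s^4) / (s^2)) · ((t^2)^2)) · ((s^2)^2)    [power of a power]
= (((t^(-24) · s^4) / s^2) · t^4) · ((s^2)^2)    [power of a power]
= (((t^(-24) · s^4) / s^2) · t^4) · s^4    [power of a power]
= s^6t^(-20)    [quotient of powers; product of powers]

s^6t^(-20)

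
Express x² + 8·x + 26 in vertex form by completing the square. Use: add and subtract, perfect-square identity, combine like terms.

(x + 4)² + 10

x² + 8·x + 26
= x² + 8·x + 16 - 16 + 26    [add and subtract 16]
= (x + 4)² - 16 + 26    [perfect-square identity]
= (x + 4)² + 10    [combine constants]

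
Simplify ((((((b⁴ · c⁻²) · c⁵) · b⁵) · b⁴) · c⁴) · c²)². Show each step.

b²⁶c¹⁸

((((((b⁴ · c⁻²) · c⁵) · b⁵) · b⁴) · c⁴) · c²)²
= ((((((b⁴ · c⁻²) · c⁵) · b⁵) · b⁴) · c⁴)²) · ((c²)²)    [power of a product]
= ((((((b⁴ · c⁻²) · c⁵) · b⁵) · b⁴)²) · ((c⁴)²)) · ((c²)²)    [power of a product]
= ((((((b⁴ · c⁻²) · c⁵) · b⁵)²) · ((b⁴)²)) · ((c⁴)²)) · ((c²)²)    [power of a product]
= ((((((b⁴ · c⁻²) · c⁵)²) · ((b⁵)²)) · ((b⁴)²)) · ((c⁴)²)) · ((c²)²)    [power of a product]
= ((((((b⁴ · c⁻²)²) · ((c⁵)²)) · ((b⁵)²)) · ((b⁴)²)) · ((c⁴)²)) · ((c²)²)    [power of a product]
= (((((((b⁴)²) · ((c⁻²)²)) · ((c⁵)²)) · ((b⁵)²)) · ((b⁴)²)) · ((c⁴)²)) · ((c²)²)    [power of a product]
= (((((b⁸ · ((c⁻²)²)) · ((c⁵)²)) · ((b⁵)²)) · ((b⁴)²)) · ((c⁴)²)) · ((c²)²)    [power of a power]
= (((((b⁸ · c⁻⁴) · ((c⁵)²)) · ((b⁵)²)) · ((b⁴)²)) · ((c⁴)²)) · ((c²)²)    [power of a power]
= (((((b⁸ · c⁻⁴) · c¹⁰) · ((b⁵)²)) · ((b⁴)²)) · ((c⁴)²)) · ((c²)²)    [power of a power]
= (((((b⁸ · c⁻⁴) · c¹⁰) · b¹⁰) · ((b⁴)²)) · ((c⁴)²)) · ((c²)²)    [power of a power]
= (((((b⁸ · c⁻⁴) · c¹⁰) · b¹⁰) · b⁸) · ((c⁴)²)) · ((c²)²)    [power of a power]
= (((((b⁸ · c⁻⁴) · c¹⁰) · b¹⁰) · b⁸) · c⁸) · ((c²)²)    [power of a power]
= (((((b⁸ · c⁻⁴) · c¹⁰) · b¹⁰) · b⁸) · c⁸) · c⁴    [power of a power]
= b²⁶c¹⁸    [product of powers]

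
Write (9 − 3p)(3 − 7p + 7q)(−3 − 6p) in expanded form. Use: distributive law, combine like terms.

−81 + 54p + 369p^2 − 189q − 315pq − 126p^3 + 126p^2q

(9 − 3p)(3 − 7p + 7q)(−3 − 6p)
= (27 − 63p + 63q − 9p + 21p^2 − 21pq)(−3 − 6p)    [distributive law]
= (27 − 72p + 63q + 21p^2 − 21pq)(−3 − 6p)    [combine like terms]
= −81 − 162p + 216p + 432p^2 − 189q − 378pq − 63p^2 − 126p^3 + 63pq + 126p^2q    [distributive law]
= −81 + 54p + 369p^2 − 189q − 315pq − 126p^3 + 126p^2q    [combine like terms]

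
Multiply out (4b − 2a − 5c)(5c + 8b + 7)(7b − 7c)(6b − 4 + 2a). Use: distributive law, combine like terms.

(4b − 2a − 5c)(5c + 8b + 7)(7b − 7c)(6b − 4 + 2a)
= (20bc + 32b^2 + 28b − 10ac − 16ab − 14a − 25c^2 − 40bc − 35c)(7b − 7c)(6b − 4 + 2a)    [distributive law]
= (−20bc + 32b^2 + 28b − 10ac − 16ab − 14a − 25c^2 − 35c)(7b − 7c)(6b − 4 + 2a)    [combine like terms]
= (−140b^2c + 140bc^2 + 224b^3 − 224b^2c + 196b^2 − 196bc − 70abc + 70ac^2 − 112ab^2 + 112abc − 98ab + 98ac − 175bc^2 + 175c^3 − 245bc + 245c^2)(6b − 4 + 2a)    [distributive law]
= (−364b^2c − 35bc^2 + 224b^3 + 196b^2 − 441bc + 42abc + 70ac^2 − 112ab^2 − 98ab + 98ac + 175c^3 + 245c^2)(6b − 4 + 2a)    [combine like terms]
= −2184b^3c + 1456b^2c − 728ab^2c − 210b^2c^2 + 140bc^2 − 70abc^2 + 1344b^4 − 896b^3 + 448ab^3 + 1176b^3 − 784b^2 + 392ab^2 − 2646b^2c + 1764bc − 882abc + 252ab^2c − 168abc + 84a^2bc + 420abc^2 − 280ac^2 + 140a^2c^2 − 672ab^3 + 448ab^2 − 224a^2b^2 − 588ab^2 + 392ab − 196a^2b + 588abc − 392ac + 196a^2c + 1050bc^3 − 700c^3 + 350ac^3 + 1470bc^2 − 980c^2 + 490ac^2    [distributive law]
= −2184b^3c − 1190b^2c − 476ab^2c − 210b^2c^2 + 1610bc^2 + 350abc^2 + 1344b^4 + 280b^3 − 224ab^3 − 784b^2 + 252ab^2 + 1764bc − 462abc + 84a^2bc + 210ac^2 + 140a^2c^2 − 224a^2b^2 + 392ab − 196a^2b − 392ac + 196a^2c + 1050bc^3 − 700c^3 + 350ac^3 − 980c^2    [combine like terms]

−2184b^3c − 1190b^2c − 476ab^2c − 210b^2c^2 + 1610bc^2 + 350abc^2 + 1344b^4 + 280b^3 − 224ab^3 − 784b^2 + 252ab^2 + 1764bc − 462abc + 84a^2bc + 210ac^2 + 140a^2c^2 − 224a^2b^2 + 392ab − 196a^2b − 392ac + 196a^2c + 1050bc^3 − 700c^3 + 350ac^3 − 980c^2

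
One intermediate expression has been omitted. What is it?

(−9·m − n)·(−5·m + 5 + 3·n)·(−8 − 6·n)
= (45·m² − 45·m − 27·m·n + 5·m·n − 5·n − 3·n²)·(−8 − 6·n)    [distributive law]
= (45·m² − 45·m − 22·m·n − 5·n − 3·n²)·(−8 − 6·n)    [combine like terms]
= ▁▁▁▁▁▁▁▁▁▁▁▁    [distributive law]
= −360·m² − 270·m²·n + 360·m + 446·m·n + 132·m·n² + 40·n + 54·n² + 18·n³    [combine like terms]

By distributive law:

−360·m² − 270·m²·n + 360·m + 270·m·n + 176·m·n + 132·m·n² + 40·n + 30·n² + 24·n² + 18·n³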